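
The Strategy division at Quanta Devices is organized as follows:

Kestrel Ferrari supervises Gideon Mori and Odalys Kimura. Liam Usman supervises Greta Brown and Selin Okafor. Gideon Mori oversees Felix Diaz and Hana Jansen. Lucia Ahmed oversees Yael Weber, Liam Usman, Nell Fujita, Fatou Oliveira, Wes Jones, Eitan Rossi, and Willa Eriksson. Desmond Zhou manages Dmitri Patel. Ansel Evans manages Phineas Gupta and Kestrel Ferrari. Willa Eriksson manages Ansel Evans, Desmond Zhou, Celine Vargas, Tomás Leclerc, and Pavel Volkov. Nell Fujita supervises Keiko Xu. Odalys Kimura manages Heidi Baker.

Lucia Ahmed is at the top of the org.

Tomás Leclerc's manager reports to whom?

Tomás Leclerc reports to Willa Eriksson, and Willa Eriksson reports to Lucia Ahmed. So Tomás Leclerc's skip-level manager is Lucia Ahmed.

Lucia Ahmed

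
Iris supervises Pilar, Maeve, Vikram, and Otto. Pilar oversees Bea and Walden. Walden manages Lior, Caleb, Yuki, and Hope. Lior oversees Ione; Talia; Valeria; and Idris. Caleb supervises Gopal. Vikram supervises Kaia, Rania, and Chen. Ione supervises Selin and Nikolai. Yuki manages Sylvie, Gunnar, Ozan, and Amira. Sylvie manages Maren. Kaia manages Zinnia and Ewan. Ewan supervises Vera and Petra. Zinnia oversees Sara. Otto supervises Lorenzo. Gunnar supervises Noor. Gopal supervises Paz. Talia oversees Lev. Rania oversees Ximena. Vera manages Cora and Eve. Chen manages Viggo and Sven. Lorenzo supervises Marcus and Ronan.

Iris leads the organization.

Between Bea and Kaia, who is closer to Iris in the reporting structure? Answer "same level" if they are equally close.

same level

Both Bea and Kaia are 2 levels below Iris.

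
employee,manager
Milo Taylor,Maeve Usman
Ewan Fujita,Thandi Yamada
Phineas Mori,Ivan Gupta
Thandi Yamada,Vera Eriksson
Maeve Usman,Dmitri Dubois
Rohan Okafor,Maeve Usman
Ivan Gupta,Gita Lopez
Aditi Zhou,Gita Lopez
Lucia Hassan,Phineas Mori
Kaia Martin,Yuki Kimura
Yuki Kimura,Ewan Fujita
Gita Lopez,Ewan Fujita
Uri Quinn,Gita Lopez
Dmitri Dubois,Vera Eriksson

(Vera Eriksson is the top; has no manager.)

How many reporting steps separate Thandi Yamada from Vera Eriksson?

Chain from Thandi Yamada up to Vera Eriksson: Thandi Yamada → Vera Eriksson. That is 1 step up, so Thandi Yamada is 1 level below Vera Eriksson.

1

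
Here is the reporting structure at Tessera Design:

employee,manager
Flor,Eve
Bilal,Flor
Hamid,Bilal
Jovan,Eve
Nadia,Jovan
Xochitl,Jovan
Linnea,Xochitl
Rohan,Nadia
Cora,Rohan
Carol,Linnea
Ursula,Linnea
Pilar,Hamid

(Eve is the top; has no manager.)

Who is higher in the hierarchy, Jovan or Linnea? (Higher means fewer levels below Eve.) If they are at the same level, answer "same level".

Jovan is 1 level below Eve; Linnea is 3. Jovan is higher.

Jovan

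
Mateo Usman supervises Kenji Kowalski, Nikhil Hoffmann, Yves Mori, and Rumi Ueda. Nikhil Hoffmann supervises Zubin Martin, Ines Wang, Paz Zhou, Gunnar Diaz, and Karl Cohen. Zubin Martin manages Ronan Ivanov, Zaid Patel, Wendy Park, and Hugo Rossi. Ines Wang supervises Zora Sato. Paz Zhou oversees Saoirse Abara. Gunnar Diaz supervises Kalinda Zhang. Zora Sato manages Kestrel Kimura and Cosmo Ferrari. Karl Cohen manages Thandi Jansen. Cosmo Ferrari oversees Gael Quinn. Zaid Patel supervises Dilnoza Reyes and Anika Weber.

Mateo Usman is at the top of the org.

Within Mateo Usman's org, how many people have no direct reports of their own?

The people in Mateo Usman's organization with no one reporting to them are Yves Mori, Rumi Ueda, Kenji Kowalski, Thandi Jansen, Kalinda Zhang, Saoirse Abara, Gael Quinn, Kestrel Kimura, Hugo Rossi, Wendy Park, Anika Weber, Dilnoza Reyes, Ronan Ivanov. That is 13.

13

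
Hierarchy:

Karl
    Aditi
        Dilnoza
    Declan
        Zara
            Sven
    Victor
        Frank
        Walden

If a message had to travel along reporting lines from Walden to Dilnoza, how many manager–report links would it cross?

Walden is 2 levels below Karl, and Dilnoza is 2 levels below Karl (their lowest common manager). The shortest path runs up from Walden to Karl and back down to Dilnoza: 2 + 2 = 4 links.

4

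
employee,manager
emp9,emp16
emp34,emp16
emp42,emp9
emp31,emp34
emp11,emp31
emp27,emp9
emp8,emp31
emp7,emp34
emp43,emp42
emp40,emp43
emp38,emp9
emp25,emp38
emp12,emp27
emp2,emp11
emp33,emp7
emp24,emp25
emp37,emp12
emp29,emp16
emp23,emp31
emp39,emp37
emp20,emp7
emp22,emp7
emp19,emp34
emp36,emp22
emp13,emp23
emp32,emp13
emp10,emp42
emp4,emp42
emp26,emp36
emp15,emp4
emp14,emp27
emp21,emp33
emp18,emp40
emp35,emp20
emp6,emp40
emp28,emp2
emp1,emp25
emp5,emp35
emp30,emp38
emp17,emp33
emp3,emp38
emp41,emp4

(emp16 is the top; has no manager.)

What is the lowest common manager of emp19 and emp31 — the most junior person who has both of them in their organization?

emp19's chain of managers is emp34, emp16. emp31's chain of managers is emp34, emp16. The first manager that appears in both chains is emp34.

emp34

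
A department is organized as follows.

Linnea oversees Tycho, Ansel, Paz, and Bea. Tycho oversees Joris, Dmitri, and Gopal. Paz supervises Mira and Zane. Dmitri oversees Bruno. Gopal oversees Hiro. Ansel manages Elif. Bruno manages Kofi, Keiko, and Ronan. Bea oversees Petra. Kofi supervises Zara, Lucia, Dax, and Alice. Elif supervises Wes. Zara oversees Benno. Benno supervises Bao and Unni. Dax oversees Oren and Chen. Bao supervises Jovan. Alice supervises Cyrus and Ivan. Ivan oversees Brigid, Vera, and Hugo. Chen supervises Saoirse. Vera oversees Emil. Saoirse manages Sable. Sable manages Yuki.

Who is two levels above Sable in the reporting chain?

Chen

Sable reports to Saoirse, and Saoirse reports to Chen. So Sable's skip-level manager is Chen.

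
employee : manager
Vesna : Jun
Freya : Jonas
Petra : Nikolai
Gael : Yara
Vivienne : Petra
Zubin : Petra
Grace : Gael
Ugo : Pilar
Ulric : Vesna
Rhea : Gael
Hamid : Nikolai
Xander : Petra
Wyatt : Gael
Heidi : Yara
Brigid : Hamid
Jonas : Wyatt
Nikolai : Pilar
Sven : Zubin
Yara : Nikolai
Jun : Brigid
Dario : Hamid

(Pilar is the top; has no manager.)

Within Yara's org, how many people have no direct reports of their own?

The people in Yara's organization with no one reporting to them are Heidi, Freya, Grace, Rhea. That is 4.

4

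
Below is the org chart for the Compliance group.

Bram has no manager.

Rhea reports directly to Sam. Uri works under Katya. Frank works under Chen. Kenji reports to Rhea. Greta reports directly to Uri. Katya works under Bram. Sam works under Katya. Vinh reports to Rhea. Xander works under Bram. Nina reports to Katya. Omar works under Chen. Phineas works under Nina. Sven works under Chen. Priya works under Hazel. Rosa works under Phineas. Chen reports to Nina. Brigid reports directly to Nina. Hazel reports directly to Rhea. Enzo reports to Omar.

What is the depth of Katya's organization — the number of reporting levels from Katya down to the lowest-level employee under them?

The longest chain under Katya runs Katya → Nina → Chen → Omar → Enzo, which is 4 levels below Katya.

4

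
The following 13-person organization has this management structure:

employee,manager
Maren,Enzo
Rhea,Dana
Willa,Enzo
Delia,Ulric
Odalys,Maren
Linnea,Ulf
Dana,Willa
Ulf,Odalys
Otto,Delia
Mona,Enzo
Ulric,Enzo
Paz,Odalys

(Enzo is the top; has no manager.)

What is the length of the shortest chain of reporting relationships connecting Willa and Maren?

2

Willa is 1 level below Enzo, and Maren is 1 level below Enzo (their lowest common manager). The shortest path runs up from Willa to Enzo and back down to Maren: 1 + 1 = 2 links.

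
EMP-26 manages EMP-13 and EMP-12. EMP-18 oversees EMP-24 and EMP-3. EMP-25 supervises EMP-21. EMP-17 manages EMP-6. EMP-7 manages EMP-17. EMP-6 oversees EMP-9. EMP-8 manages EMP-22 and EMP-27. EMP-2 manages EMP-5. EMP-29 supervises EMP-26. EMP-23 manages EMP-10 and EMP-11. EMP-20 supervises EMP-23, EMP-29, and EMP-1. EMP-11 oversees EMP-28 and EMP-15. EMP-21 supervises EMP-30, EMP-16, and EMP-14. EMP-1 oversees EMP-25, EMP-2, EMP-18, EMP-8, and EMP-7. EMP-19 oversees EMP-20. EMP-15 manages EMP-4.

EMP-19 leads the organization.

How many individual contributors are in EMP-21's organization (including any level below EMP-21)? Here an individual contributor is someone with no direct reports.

The people in EMP-21's organization with no one reporting to them are EMP-14, EMP-16, EMP-30. That is 3.

3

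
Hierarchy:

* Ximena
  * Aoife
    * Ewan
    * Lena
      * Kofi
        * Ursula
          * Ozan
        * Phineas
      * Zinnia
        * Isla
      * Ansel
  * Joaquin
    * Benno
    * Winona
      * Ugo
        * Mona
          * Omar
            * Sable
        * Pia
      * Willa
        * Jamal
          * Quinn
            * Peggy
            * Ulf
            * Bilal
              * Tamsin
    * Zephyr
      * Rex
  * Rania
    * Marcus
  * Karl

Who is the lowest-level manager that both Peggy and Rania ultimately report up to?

Peggy's chain of managers is Quinn, Jamal, Willa, Winona, Joaquin, Ximena. Rania's chain of managers is Ximena. The first manager that appears in both chains is Ximena.

Ximena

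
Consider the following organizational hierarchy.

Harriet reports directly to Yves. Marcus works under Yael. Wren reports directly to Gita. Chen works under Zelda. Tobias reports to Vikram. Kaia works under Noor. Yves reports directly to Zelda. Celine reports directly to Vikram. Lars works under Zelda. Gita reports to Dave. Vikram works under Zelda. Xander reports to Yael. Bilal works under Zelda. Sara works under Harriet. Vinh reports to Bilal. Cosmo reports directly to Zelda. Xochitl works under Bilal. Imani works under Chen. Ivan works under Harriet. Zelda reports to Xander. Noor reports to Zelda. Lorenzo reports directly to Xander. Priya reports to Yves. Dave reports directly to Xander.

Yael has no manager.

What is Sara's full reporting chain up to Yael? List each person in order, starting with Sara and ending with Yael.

Sara -> Harriet -> Yves -> Zelda -> Xander -> Yael

Sara reports to Harriet. Harriet reports to Yves. Yves reports to Zelda. Zelda reports to Xander. Xander reports to Yael. Yael is at the top.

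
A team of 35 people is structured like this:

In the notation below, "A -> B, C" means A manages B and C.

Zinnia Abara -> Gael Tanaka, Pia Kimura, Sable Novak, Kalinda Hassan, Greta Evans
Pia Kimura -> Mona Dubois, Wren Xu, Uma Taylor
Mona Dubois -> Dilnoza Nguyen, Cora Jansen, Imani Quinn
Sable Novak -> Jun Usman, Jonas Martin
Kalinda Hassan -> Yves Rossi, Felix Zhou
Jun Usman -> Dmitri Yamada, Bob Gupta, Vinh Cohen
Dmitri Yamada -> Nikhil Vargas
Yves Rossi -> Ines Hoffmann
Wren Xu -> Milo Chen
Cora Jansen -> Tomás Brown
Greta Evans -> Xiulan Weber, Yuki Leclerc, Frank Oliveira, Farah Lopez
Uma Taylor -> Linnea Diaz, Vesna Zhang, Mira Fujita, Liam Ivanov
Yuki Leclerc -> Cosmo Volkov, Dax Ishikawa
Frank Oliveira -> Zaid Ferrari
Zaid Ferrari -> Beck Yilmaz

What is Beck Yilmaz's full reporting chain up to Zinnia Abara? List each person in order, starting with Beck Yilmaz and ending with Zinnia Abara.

Beck Yilmaz -> Zaid Ferrari -> Frank Oliveira -> Greta Evans -> Zinnia Abara

Beck Yilmaz reports to Zaid Ferrari. Zaid Ferrari reports to Frank Oliveira. Frank Oliveira reports to Greta Evans. Greta Evans reports to Zinnia Abara. Zinnia Abara is at the top.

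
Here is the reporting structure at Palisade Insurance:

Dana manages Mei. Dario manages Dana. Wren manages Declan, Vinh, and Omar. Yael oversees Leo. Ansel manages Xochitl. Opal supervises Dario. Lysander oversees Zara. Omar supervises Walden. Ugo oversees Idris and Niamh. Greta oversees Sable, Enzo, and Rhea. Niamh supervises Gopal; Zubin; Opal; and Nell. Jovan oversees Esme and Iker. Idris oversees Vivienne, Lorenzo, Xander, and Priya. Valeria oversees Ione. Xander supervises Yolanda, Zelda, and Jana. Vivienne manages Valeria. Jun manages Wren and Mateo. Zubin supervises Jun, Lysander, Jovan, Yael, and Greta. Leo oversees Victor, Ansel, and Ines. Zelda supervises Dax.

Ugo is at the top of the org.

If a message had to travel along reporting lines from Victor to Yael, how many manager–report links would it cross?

Victor is in Yael's organization: the chain from Victor up to Yael is Victor → Leo → Yael, which is 2 links.

2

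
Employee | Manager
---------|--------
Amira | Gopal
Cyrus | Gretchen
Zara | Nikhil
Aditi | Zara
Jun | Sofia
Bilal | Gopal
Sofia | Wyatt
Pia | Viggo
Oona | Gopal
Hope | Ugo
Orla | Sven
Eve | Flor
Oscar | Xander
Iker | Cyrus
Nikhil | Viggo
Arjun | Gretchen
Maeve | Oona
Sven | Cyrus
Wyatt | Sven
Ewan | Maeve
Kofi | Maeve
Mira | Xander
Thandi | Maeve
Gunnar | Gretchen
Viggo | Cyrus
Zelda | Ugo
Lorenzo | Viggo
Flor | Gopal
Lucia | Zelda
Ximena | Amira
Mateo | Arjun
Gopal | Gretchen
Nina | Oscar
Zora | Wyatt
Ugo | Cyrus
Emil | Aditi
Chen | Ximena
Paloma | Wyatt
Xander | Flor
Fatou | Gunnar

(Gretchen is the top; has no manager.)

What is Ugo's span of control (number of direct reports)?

2

Ugo directly manages Hope, Zelda. That is 2 direct reports.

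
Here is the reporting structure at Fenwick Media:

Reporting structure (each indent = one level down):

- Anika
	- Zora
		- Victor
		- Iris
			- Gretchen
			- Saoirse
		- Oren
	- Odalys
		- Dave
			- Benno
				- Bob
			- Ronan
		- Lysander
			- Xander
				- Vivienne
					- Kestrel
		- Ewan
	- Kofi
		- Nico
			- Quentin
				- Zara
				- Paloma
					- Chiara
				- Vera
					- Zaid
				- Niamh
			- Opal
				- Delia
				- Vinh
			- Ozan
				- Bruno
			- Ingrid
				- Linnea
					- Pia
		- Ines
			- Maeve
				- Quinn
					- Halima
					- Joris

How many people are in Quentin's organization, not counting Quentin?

Quentin directly manages Zara, Paloma, Vera, Niamh. Zara has no reports. Under Paloma: Chiara (1). Under Vera: Zaid (1). Niamh has no reports. So Quentin's organization is 4 direct reports plus everyone under them: 1 + 2 + 2 + 1 = 6.

6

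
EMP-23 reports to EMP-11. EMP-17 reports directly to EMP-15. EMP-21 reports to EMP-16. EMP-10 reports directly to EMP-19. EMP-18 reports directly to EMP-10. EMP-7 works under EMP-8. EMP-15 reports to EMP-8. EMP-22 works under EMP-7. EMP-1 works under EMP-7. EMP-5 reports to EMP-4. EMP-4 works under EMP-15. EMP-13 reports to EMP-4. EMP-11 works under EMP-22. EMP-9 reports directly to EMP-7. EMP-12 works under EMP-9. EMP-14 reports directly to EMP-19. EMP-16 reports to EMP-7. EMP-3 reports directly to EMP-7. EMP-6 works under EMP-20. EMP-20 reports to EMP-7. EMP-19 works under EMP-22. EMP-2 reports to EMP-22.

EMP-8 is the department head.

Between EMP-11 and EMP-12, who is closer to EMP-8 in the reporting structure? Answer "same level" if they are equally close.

same level

Both EMP-11 and EMP-12 are 3 levels below EMP-8.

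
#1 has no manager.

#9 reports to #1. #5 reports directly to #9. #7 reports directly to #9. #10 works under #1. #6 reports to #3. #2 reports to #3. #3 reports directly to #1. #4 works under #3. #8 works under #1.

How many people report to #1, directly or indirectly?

9

#1 directly manages #3, #8, #9, #10. Under #3: #2, #4, #6 (3). #8 has no reports. Under #9: #7, #5 (2). #10 has no reports. So #1's organization is 4 direct reports plus everyone under them: 4 + 1 + 3 + 1 = 9.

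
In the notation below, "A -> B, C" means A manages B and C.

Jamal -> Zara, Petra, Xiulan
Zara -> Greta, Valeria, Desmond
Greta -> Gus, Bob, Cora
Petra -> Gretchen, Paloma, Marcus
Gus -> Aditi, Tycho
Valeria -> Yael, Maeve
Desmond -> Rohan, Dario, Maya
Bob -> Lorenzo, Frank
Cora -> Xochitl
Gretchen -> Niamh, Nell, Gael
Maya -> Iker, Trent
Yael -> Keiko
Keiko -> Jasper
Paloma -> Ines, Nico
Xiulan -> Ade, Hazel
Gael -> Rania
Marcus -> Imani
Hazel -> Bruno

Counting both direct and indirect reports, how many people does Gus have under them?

2

Gus directly manages Aditi, Tycho. Aditi has no reports. Tycho has no reports. So Gus's organization is 2 direct reports plus everyone under them: 1 + 1 = 2.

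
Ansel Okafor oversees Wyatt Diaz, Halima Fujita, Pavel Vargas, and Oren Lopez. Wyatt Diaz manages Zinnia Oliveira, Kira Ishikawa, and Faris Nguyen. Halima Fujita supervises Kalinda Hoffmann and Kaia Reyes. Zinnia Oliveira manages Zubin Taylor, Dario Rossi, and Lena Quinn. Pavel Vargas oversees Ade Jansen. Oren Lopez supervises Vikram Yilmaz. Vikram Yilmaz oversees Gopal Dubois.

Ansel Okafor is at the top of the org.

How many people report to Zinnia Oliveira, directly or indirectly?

Zinnia Oliveira directly manages Lena Quinn, Dario Rossi, Zubin Taylor. Lena Quinn has no reports. Dario Rossi has no reports. Zubin Taylor has no reports. So Zinnia Oliveira's organization is 3 direct reports plus everyone under them: 1 + 1 + 1 = 3.

3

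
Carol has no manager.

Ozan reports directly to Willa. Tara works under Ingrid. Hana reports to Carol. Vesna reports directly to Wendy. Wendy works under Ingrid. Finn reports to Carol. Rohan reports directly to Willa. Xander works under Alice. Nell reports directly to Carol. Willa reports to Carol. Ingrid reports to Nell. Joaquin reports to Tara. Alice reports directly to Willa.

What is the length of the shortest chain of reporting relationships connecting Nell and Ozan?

3

Nell is 1 level below Carol, and Ozan is 2 levels below Carol (their lowest common manager). The shortest path runs up from Nell to Carol and back down to Ozan: 1 + 2 = 3 links.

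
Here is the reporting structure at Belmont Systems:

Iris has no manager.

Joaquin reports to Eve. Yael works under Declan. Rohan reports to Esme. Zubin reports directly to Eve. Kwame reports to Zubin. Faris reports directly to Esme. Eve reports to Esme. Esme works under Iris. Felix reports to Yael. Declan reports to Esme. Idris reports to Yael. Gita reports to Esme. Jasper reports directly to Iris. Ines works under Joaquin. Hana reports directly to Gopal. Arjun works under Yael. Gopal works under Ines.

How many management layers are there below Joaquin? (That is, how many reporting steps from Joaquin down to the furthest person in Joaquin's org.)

The longest chain under Joaquin runs Joaquin → Ines → Gopal → Hana, which is 3 levels below Joaquin.

3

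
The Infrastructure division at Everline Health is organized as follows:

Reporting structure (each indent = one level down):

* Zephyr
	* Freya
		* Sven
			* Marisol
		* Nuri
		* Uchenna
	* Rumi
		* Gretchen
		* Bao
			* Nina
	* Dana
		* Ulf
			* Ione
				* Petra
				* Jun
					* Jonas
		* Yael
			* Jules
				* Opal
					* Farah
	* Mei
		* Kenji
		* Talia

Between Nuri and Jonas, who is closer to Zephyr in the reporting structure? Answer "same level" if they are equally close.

Nuri is 2 levels below Zephyr; Jonas is 5. Nuri is higher.

Nuri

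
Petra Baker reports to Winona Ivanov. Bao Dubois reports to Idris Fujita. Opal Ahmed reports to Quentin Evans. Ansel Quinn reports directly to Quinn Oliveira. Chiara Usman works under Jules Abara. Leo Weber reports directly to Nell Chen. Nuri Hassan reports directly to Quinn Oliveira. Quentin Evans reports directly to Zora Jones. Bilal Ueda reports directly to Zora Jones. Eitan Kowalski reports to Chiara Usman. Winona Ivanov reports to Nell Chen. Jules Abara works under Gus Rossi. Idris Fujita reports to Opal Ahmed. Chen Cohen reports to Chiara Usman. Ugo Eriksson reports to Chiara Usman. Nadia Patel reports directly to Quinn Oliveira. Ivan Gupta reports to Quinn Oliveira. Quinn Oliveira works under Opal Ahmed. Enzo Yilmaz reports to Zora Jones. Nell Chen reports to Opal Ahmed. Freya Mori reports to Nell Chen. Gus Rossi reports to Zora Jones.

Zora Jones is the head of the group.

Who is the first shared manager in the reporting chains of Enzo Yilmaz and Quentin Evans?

Zora Jones

Enzo Yilmaz's chain of managers is Zora Jones. Quentin Evans's chain of managers is Zora Jones. The first manager that appears in both chains is Zora Jones.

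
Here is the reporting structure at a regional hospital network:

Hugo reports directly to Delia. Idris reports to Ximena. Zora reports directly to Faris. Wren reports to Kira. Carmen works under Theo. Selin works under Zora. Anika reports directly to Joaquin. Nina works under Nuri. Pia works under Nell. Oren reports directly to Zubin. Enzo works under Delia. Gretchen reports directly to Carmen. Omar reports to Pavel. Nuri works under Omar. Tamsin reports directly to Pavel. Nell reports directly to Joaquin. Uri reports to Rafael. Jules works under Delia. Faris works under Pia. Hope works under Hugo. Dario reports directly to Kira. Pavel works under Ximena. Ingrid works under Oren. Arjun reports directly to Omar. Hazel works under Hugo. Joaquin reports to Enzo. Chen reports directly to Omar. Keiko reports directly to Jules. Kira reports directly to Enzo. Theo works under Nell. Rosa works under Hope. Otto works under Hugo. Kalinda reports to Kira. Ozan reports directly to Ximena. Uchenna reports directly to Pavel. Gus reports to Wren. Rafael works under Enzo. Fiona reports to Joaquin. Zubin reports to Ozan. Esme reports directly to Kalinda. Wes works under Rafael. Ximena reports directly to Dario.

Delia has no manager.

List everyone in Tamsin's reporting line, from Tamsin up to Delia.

Tamsin -> Pavel -> Ximena -> Dario -> Kira -> Enzo -> Delia

Tamsin reports to Pavel. Pavel reports to Ximena. Ximena reports to Dario. Dario reports to Kira. Kira reports to Enzo. Enzo reports to Delia. Delia is at the top.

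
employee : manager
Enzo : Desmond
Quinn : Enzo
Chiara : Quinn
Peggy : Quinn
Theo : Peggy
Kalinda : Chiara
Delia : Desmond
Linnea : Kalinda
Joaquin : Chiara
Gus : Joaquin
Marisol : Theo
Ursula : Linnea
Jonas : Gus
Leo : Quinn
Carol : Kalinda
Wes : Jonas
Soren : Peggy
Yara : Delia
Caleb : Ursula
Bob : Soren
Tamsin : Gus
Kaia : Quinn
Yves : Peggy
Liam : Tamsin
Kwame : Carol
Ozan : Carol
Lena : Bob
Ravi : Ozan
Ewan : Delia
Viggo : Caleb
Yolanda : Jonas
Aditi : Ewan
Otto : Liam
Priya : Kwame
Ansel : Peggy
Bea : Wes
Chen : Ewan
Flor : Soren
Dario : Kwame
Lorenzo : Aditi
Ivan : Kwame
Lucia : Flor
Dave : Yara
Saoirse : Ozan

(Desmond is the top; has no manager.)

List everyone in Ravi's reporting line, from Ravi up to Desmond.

Ravi -> Ozan -> Carol -> Kalinda -> Chiara -> Quinn -> Enzo -> Desmond

Ravi reports to Ozan. Ozan reports to Carol. Carol reports to Kalinda. Kalinda reports to Chiara. Chiara reports to Quinn. Quinn reports to Enzo. Enzo reports to Desmond. Desmond is at the top.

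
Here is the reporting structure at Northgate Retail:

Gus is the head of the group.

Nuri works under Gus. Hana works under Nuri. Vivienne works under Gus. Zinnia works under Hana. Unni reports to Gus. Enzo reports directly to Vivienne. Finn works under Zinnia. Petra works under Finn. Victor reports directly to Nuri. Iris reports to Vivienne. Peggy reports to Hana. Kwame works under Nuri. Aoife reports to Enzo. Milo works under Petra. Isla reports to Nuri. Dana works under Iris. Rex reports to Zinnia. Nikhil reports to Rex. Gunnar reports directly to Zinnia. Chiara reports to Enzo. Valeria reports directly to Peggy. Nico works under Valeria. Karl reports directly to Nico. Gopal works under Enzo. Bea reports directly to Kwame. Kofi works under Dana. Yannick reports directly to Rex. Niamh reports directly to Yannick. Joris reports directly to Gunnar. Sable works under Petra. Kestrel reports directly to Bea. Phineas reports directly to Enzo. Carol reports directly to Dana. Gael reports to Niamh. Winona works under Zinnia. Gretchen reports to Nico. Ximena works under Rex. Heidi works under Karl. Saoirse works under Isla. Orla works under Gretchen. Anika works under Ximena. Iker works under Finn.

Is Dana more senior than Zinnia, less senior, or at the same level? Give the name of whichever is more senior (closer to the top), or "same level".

same level

Both Dana and Zinnia are 3 levels below Gus.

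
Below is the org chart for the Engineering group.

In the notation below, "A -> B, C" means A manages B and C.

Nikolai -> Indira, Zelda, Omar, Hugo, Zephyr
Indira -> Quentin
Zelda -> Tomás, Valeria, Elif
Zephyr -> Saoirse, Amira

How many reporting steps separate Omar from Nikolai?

1

Chain from Omar up to Nikolai: Omar → Nikolai. That is 1 step up, so Omar is 1 level below Nikolai.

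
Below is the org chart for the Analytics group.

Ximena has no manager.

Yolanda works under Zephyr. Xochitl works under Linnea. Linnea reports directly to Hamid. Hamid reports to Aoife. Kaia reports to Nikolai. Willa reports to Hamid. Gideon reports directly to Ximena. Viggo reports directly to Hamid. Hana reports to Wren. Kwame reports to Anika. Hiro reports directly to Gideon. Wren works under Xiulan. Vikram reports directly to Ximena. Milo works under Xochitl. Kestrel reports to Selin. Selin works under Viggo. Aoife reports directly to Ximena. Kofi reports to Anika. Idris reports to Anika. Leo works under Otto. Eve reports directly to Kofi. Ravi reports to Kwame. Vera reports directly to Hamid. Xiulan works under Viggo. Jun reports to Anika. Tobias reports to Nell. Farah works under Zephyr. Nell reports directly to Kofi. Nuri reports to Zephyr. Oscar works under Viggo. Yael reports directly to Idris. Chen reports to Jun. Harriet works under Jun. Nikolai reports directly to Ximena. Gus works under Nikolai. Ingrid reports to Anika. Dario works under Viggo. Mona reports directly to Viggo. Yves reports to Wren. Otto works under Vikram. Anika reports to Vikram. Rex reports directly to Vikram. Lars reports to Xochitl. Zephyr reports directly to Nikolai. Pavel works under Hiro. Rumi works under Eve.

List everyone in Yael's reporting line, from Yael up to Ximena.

Yael -> Idris -> Anika -> Vikram -> Ximena

Yael reports to Idris. Idris reports to Anika. Anika reports to Vikram. Vikram reports to Ximena. Ximena is at the top.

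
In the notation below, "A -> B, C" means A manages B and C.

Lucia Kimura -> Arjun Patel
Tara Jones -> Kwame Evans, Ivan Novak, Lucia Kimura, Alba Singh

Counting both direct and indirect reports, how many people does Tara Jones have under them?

Tara Jones directly manages Kwame Evans, Ivan Novak, Lucia Kimura, Alba Singh. Kwame Evans has no reports. Ivan Novak has no reports. Under Lucia Kimura: Arjun Patel (1). Alba Singh has no reports. So Tara Jones's organization is 4 direct reports plus everyone under them: 1 + 1 + 2 + 1 = 5.

5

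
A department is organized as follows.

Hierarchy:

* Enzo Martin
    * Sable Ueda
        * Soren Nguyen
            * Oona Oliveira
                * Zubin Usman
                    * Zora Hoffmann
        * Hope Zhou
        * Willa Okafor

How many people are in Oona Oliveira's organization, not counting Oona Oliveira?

2

Oona Oliveira directly manages Zubin Usman. Under Zubin Usman: Zora Hoffmann (1). That's 2 in total.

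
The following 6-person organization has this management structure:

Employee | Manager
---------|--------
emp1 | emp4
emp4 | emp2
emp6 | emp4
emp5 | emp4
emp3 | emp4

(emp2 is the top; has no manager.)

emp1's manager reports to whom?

emp2

emp1 reports to emp4, and emp4 reports to emp2. So emp1's skip-level manager is emp2.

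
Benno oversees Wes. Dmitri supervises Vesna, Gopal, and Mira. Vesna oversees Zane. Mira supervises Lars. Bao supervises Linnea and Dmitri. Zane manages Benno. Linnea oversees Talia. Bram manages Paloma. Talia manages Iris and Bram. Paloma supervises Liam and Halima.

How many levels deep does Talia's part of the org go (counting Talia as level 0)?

The longest chain under Talia runs Talia → Bram → Paloma → Liam, which is 3 levels below Talia.

3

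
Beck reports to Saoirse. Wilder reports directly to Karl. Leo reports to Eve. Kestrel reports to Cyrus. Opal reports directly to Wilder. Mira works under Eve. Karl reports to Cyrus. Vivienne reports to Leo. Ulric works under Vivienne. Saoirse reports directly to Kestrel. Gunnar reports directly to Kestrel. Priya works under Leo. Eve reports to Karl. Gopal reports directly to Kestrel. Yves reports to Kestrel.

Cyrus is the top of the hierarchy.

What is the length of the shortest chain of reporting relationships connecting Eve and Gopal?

Eve is 2 levels below Cyrus, and Gopal is 2 levels below Cyrus (their lowest common manager). The shortest path runs up from Eve to Cyrus and back down to Gopal: 2 + 2 = 4 links.

4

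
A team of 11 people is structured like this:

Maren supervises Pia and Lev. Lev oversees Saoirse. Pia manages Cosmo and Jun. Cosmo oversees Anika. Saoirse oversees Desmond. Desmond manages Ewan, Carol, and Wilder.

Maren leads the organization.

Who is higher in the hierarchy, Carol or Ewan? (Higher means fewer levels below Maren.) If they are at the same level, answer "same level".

Both Carol and Ewan are 4 levels below Maren.

same level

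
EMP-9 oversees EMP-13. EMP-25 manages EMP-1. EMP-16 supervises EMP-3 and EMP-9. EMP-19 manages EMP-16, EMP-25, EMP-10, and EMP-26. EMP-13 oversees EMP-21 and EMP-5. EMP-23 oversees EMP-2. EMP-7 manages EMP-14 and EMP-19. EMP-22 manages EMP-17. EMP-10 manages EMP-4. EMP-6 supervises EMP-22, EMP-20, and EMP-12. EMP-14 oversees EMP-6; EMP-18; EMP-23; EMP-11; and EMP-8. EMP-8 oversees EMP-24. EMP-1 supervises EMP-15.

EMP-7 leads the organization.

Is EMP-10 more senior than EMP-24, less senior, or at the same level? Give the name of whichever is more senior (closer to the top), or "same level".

EMP-10 is 2 levels below EMP-7; EMP-24 is 3. EMP-10 is higher.

EMP-10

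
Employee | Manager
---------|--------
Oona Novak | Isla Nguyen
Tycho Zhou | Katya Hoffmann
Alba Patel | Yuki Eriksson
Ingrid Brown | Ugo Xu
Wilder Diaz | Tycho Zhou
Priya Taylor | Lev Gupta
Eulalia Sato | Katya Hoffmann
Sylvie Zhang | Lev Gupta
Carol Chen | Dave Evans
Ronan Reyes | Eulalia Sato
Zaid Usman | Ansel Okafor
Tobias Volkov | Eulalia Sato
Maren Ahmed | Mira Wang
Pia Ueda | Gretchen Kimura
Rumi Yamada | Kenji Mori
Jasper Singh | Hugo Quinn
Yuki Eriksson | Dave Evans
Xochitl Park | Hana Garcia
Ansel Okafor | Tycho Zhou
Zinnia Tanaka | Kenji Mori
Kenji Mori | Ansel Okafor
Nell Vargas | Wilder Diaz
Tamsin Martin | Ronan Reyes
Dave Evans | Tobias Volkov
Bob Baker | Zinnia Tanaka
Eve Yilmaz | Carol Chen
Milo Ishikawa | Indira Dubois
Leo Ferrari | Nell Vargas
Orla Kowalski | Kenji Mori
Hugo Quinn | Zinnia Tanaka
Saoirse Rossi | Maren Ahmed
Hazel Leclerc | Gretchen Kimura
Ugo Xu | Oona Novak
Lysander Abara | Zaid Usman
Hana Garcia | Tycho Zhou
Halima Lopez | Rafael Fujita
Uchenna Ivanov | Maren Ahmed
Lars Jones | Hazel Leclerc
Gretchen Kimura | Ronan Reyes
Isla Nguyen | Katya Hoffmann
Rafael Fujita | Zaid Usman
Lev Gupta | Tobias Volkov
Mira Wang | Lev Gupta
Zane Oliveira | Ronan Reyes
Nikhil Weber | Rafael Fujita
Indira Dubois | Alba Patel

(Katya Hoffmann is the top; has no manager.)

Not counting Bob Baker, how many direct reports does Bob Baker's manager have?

Bob Baker reports to Zinnia Tanaka. Zinnia Tanaka's other direct reports are Hugo Quinn — 1 peer.

1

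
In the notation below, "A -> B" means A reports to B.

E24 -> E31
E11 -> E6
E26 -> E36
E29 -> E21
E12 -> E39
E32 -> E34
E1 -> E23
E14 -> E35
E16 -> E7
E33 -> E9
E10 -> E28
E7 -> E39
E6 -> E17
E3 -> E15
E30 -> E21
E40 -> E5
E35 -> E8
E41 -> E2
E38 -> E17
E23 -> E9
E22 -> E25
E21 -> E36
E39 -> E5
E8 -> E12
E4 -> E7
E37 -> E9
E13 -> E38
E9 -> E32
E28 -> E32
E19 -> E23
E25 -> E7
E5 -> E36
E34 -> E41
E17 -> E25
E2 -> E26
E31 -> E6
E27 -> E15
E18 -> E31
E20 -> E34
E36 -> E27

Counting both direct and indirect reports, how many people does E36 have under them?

E36 directly manages E5, E26, E21. Under E5: E40, E39, E12, E8, E35, E14, E7, E16, E4, E25, E22, E17, E38, E13, E6, E11, E31, E24, E18 (19). Under E26: E2, E41, E34, E20, E32, E28, E10, E9, E37, E23, E19, E1, E33 (13). Under E21: E30, E29 (2). So E36's organization is 3 direct reports plus everyone under them: 20 + 14 + 3 = 37.

37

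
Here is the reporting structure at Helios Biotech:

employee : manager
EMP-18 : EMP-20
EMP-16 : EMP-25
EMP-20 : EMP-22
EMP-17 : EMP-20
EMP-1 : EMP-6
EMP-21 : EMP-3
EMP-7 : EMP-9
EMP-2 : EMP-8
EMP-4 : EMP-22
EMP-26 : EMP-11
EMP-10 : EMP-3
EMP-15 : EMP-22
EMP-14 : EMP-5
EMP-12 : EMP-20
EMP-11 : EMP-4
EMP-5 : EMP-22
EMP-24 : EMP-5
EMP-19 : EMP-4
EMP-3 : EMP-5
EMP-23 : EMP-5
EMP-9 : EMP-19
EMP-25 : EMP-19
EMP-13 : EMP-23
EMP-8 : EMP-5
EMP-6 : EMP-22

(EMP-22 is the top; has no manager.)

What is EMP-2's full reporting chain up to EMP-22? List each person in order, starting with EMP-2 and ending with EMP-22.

EMP-2 reports to EMP-8. EMP-8 reports to EMP-5. EMP-5 reports to EMP-22. EMP-22 is at the top.

EMP-2 -> EMP-8 -> EMP-5 -> EMP-22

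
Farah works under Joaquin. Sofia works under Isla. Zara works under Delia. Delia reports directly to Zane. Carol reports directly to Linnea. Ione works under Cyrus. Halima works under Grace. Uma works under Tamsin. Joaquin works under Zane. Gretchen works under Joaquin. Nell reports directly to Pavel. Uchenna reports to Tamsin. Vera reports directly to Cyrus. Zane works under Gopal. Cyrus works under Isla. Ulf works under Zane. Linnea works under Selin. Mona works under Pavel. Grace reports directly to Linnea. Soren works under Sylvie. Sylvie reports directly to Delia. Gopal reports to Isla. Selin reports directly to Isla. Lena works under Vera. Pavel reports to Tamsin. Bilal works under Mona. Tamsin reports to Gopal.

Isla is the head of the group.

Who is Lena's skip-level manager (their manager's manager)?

Lena reports to Vera, and Vera reports to Cyrus. So Lena's skip-level manager is Cyrus.

Cyrus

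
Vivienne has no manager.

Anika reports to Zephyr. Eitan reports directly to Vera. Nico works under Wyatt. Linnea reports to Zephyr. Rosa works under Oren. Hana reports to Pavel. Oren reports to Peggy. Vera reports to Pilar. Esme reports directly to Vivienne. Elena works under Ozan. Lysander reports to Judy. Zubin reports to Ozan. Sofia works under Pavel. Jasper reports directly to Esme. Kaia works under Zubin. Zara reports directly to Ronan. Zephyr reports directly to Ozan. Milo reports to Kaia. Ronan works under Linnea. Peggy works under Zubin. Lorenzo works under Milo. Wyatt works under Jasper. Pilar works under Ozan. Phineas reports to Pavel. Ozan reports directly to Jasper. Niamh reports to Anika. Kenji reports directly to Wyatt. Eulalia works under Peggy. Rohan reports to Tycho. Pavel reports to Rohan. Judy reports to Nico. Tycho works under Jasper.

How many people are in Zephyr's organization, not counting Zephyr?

5

Zephyr directly manages Anika, Linnea. Under Anika: Niamh (1). Under Linnea: Ronan, Zara (2). So Zephyr's organization is 2 direct reports plus everyone under them: 2 + 3 = 5.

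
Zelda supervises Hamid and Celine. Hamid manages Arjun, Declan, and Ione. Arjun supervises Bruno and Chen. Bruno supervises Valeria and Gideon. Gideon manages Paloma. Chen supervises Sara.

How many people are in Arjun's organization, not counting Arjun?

6

Arjun directly manages Bruno, Chen. Under Bruno: Gideon, Paloma, Valeria (3). Under Chen: Sara (1). So Arjun's organization is 2 direct reports plus everyone under them: 4 + 2 = 6.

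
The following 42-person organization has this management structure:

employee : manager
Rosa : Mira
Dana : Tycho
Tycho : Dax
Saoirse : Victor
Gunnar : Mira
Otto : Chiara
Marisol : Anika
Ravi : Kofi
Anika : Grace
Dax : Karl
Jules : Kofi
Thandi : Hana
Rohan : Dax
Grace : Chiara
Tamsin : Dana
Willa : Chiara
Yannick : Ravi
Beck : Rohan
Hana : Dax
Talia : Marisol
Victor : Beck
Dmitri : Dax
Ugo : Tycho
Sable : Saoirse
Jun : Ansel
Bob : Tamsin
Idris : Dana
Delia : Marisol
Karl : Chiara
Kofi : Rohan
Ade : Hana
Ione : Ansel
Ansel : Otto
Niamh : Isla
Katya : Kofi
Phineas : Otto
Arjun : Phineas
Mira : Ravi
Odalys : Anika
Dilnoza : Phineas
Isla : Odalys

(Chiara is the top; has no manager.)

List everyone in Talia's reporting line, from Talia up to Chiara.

Talia reports to Marisol. Marisol reports to Anika. Anika reports to Grace. Grace reports to Chiara. Chiara is at the top.

Talia -> Marisol -> Anika -> Grace -> Chiara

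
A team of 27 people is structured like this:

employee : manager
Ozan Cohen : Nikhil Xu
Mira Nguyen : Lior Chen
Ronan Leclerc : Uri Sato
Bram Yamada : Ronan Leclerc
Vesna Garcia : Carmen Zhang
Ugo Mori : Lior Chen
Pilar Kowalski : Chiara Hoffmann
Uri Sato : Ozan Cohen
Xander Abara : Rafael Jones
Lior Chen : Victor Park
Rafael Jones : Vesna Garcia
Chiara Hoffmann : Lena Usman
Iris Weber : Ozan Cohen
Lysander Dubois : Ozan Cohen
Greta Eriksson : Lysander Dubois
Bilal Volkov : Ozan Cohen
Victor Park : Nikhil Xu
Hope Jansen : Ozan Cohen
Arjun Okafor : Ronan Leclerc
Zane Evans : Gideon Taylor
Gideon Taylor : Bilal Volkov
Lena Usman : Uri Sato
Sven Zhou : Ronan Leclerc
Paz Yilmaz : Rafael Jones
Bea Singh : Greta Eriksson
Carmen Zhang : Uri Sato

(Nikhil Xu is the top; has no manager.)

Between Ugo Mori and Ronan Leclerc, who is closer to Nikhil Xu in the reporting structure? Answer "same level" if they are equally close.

Both Ugo Mori and Ronan Leclerc are 3 levels below Nikhil Xu.

same level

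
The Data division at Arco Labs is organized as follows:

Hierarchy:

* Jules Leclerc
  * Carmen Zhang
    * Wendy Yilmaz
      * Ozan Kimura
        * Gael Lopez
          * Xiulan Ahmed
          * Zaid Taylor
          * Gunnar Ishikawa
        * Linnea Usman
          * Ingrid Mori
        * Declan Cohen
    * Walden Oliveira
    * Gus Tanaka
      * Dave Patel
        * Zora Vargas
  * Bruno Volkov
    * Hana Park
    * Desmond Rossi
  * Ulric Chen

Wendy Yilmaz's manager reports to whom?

Wendy Yilmaz reports to Carmen Zhang, and Carmen Zhang reports to Jules Leclerc. So Wendy Yilmaz's skip-level manager is Jules Leclerc.

Jules Leclerc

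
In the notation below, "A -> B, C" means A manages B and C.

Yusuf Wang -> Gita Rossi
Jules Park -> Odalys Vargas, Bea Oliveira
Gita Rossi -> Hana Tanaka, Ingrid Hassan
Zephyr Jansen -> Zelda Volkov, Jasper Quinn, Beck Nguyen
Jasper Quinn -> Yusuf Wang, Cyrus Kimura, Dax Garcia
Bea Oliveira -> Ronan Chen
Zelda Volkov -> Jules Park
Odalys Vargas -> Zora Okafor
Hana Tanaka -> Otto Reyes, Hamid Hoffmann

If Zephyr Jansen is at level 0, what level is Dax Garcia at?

Chain from Dax Garcia up to Zephyr Jansen: Dax Garcia → Jasper Quinn → Zephyr Jansen. That is 2 steps up, so Dax Garcia is 2 levels below Zephyr Jansen.

2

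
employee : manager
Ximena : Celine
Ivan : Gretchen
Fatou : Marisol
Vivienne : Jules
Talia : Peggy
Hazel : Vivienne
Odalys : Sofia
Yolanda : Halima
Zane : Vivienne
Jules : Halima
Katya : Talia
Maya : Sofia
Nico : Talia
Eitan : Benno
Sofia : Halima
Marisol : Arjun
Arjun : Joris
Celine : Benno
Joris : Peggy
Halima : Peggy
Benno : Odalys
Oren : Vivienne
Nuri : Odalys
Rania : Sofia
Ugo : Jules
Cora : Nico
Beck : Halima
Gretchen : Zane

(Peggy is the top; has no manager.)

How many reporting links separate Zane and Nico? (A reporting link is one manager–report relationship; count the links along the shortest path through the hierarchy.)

6

Zane is 4 levels below Peggy, and Nico is 2 levels below Peggy (their lowest common manager). The shortest path runs up from Zane to Peggy and back down to Nico: 4 + 2 = 6 links.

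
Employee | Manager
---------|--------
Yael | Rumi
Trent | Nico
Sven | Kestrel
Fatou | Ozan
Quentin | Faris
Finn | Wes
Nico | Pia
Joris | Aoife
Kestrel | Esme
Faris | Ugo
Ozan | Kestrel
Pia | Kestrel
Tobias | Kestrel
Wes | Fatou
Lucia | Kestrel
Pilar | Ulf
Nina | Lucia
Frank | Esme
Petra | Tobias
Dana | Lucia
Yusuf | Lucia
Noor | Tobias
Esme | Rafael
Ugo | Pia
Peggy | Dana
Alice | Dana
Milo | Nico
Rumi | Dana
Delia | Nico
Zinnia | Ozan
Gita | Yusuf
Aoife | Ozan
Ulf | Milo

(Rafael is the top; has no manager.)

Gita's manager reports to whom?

Gita reports to Yusuf, and Yusuf reports to Lucia. So Gita's skip-level manager is Lucia.

Lucia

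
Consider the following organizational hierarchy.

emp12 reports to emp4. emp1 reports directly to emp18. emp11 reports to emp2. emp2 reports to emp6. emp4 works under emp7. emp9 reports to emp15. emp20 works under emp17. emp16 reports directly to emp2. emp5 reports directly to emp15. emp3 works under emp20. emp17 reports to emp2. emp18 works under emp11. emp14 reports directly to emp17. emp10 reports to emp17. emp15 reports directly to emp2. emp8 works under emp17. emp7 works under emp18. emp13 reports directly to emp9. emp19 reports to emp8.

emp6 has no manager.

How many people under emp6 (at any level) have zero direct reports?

The people in emp6's organization with no one reporting to them are emp16, emp1, emp12, emp5, emp13, emp3, emp14, emp10, emp19. That is 9.

9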